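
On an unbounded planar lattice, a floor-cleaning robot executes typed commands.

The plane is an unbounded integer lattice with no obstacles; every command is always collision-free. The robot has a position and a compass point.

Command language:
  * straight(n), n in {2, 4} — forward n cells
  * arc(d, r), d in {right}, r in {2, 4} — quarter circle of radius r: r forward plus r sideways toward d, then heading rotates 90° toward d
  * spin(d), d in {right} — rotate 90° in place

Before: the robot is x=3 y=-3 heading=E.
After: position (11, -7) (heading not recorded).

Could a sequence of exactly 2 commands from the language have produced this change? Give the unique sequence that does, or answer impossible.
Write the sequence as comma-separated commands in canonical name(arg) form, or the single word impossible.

key: running arc(right, 4) before straight(4) would end elsewhere — order is forced
t0: x=3 y=-3 heading=E
1. straight(4) → x=7 y=-3 heading=E
2. arc(right, 4) → x=11 y=-7 heading=S
uniquely the one of 25 2-step routes that fits.

straight(4), arc(right, 4)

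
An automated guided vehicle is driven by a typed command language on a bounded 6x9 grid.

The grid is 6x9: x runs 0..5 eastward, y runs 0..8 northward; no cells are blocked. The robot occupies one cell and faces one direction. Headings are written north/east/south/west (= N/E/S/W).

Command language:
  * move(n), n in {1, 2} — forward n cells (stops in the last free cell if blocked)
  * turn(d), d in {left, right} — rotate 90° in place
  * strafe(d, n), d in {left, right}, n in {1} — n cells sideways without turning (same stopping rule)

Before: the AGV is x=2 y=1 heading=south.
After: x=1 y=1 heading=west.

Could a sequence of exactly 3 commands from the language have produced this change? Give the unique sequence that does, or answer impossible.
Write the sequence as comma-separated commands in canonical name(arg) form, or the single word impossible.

strafe(left, 1), turn(right), move(2)

key: cell and facing (now W) both changed — the 3 commands mix motion and turning
start: x=2 y=1 heading=south
step 1 (strafe(left, 1)): x=3 y=1 heading=south
step 2 (turn(right)): x=3 y=1 heading=west
step 3 (move(2)): x=1 y=1 heading=west
all 216 alternatives checked — unique.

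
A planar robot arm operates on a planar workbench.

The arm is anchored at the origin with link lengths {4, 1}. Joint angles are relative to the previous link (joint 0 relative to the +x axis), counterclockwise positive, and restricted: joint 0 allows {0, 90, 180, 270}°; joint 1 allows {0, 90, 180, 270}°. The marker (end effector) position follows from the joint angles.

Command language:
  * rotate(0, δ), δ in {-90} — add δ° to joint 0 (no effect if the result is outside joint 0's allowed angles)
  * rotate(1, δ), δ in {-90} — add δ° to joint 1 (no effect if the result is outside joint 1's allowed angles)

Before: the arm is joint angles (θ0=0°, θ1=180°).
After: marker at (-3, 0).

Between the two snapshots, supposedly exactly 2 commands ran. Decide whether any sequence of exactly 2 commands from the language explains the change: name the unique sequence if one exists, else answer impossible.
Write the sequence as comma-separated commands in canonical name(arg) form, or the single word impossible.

rotate(0, -90), rotate(0, -90)

initial: joint angles (θ0=0°, θ1=180°)
1. rotate(0, -90) → joint angles (θ0=270°, θ1=180°)
2. rotate(0, -90) → joint angles (θ0=180°, θ1=180°)
no other 2-command option fits: unique.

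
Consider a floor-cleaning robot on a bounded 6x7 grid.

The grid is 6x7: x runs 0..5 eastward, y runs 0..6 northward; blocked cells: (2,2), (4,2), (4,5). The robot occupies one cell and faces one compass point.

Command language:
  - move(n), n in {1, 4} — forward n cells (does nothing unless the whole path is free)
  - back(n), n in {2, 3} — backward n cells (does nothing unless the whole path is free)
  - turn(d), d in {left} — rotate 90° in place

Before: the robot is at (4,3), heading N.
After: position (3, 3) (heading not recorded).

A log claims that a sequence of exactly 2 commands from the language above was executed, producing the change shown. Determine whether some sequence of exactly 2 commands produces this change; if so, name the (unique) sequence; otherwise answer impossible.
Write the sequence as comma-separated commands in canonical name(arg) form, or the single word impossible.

key: running move(1) before turn(left) would end elsewhere — order is forced
start: at (4,3), heading N
[1] after turn(left): at (4,3), heading W
[2] after move(1): at (3,3), heading W
no rival 2-sequence matches.

turn(left), move(1)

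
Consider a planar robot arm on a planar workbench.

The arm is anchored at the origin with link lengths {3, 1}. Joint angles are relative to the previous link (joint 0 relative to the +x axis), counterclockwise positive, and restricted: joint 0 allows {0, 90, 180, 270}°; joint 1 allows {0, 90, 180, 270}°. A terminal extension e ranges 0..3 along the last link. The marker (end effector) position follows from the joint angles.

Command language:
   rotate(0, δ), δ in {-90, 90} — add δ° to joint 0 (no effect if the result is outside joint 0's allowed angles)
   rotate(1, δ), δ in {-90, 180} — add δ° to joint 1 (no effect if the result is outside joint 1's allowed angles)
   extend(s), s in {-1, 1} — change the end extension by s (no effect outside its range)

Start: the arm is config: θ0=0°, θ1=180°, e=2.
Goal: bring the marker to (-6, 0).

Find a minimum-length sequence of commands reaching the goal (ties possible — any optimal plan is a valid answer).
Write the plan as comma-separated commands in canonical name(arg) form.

rotate(1, 180), rotate(0, 90), rotate(0, 90)

start: config: θ0=0°, θ1=180°, e=2
step 1 (rotate(1, 180)): config: θ0=0°, θ1=0°, e=2
step 2 (rotate(0, 90)): config: θ0=90°, θ1=0°, e=2
step 3 (rotate(0, 90)): config: θ0=180°, θ1=0°, e=2
no 2-step plan works, so 3 is optimal.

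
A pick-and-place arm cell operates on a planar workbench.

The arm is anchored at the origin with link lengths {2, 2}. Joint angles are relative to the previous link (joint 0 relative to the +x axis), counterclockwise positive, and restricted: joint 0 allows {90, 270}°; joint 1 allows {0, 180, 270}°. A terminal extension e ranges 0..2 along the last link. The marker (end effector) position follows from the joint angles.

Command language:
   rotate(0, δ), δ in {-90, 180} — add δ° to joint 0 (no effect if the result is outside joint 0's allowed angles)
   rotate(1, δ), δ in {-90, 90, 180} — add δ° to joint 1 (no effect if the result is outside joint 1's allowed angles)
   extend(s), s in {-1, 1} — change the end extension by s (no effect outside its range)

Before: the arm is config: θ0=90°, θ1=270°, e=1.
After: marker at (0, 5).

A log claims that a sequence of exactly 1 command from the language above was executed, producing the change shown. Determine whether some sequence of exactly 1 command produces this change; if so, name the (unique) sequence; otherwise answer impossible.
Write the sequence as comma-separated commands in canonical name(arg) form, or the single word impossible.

initial: config: θ0=90°, θ1=270°, e=1
step 1 (rotate(1, 90)): config: θ0=90°, θ1=0°, e=1
no other 1-command option fits: unique.

rotate(1, 90)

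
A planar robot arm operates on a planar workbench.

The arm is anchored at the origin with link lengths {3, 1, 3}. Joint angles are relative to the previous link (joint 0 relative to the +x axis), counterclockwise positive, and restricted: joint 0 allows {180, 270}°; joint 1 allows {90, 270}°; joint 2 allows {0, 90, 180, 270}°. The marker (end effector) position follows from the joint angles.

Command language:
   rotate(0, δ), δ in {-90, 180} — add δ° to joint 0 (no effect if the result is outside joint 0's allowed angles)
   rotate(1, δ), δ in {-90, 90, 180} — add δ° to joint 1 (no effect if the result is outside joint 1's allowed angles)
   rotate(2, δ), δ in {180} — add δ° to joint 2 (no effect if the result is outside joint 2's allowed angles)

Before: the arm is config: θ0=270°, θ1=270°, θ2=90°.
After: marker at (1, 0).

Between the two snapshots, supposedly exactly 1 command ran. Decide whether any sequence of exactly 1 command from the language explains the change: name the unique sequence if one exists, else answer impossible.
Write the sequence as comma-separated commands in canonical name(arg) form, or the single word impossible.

rotate(1, 180)

initial: config: θ0=270°, θ1=270°, θ2=90°
1. rotate(1, 180) → config: θ0=270°, θ1=90°, θ2=90°
uniquely the one of 6 1-step routes that fits.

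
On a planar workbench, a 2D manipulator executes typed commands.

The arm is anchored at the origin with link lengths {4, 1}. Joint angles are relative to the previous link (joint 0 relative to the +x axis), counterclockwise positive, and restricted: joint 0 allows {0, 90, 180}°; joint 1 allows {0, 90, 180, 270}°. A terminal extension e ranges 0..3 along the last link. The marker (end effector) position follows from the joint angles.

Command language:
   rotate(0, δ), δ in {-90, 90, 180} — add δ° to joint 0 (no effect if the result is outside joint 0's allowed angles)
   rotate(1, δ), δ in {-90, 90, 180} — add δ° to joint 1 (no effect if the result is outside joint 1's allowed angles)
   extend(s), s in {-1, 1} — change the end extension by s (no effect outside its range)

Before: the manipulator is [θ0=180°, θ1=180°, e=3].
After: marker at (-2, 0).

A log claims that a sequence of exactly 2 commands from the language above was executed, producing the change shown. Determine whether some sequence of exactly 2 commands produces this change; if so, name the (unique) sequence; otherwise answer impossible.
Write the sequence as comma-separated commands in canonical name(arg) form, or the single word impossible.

initial: [θ0=180°, θ1=180°, e=3]
step 1 (extend(-1)): [θ0=180°, θ1=180°, e=2]
step 2 (extend(-1)): [θ0=180°, θ1=180°, e=1]
uniquely the one of 64 2-step routes that fits.

extend(-1), extend(-1)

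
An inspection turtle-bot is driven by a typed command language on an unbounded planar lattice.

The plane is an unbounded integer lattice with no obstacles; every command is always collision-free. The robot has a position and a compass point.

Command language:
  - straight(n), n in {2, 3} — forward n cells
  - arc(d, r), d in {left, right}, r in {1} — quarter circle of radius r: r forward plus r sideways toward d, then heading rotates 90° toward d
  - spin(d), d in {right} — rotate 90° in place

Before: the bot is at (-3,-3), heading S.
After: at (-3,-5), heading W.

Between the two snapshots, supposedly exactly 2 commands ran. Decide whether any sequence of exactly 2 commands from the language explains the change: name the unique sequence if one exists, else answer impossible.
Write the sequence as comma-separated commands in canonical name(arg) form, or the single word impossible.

straight(2), spin(right)

key: position moved to (-3,-5) AND the heading swung to W — translation plus rotation needed
from: at (-3,-3), heading S
t=1 straight(2) ⇒ at (-3,-5), heading S
t=2 spin(right) ⇒ at (-3,-5), heading W
no other 2-command option fits: unique.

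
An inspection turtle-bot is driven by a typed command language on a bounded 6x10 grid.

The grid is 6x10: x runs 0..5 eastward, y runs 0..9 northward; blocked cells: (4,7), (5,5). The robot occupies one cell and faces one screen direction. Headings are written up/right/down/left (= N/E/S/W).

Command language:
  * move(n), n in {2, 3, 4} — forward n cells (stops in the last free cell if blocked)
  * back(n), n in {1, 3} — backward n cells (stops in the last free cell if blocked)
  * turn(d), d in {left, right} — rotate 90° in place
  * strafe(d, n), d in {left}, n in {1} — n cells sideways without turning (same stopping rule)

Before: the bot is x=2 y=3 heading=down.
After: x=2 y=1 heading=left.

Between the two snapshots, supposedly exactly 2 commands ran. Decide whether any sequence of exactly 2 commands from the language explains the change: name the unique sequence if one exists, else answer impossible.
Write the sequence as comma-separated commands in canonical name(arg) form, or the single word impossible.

move(2), turn(right)

key: running turn(right) before move(2) would end elsewhere — order is forced
t0: x=2 y=3 heading=down
step 1 (move(2)): x=2 y=1 heading=down
step 2 (turn(right)): x=2 y=1 heading=left
all 64 alternatives checked — unique.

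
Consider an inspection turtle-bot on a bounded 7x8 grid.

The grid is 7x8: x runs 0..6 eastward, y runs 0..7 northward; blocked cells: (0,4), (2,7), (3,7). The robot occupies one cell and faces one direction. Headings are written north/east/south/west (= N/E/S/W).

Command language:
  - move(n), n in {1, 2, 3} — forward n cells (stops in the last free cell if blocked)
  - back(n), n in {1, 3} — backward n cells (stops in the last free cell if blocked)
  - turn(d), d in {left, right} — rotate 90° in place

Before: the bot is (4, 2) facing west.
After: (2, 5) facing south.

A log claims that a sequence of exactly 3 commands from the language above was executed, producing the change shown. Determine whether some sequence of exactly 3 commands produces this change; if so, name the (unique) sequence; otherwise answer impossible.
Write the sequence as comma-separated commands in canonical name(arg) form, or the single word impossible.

move(2), turn(left), back(3)

key: position moved to (2,5) AND the heading swung to S — translation plus rotation needed
start: (4, 2) facing west
1. move(2) → (2, 2) facing west
2. turn(left) → (2, 2) facing south
3. back(3) → (2, 5) facing south
all 343 alternatives checked — unique.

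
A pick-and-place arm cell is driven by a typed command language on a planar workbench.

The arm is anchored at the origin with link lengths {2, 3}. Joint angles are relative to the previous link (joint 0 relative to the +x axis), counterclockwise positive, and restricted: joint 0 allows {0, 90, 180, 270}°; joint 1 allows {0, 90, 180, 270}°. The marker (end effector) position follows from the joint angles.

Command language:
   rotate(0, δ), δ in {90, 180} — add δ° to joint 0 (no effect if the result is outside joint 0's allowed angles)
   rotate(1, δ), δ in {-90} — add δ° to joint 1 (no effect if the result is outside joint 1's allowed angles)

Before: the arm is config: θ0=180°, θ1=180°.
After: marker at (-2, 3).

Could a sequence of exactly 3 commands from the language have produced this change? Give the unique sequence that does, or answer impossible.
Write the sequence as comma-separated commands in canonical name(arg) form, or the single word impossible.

rotate(1, -90), rotate(1, -90), rotate(1, -90)

t0: config: θ0=180°, θ1=180°
t=1 rotate(1, -90) ⇒ config: θ0=180°, θ1=90°
t=2 rotate(1, -90) ⇒ config: θ0=180°, θ1=0°
t=3 rotate(1, -90) ⇒ config: θ0=180°, θ1=270°
uniquely the one of 27 3-step routes that fits.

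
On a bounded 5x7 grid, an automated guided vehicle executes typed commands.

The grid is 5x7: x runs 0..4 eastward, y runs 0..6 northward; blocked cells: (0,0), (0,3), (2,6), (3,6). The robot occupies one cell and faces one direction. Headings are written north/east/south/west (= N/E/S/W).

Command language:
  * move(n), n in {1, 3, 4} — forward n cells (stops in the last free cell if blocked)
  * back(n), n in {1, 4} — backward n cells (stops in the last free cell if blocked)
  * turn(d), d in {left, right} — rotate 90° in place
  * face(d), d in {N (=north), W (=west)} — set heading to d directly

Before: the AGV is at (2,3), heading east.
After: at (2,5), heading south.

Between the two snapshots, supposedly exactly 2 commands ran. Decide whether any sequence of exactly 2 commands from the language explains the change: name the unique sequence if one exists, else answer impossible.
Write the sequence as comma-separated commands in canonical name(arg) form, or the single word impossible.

turn(right), back(4)

key: position moved to (2,5) AND the heading swung to S — translation plus rotation needed
begin: at (2,3), heading east
[1] after turn(right): at (2,3), heading south
[2] after back(4): at (2,5), heading south
uniquely the one of 81 2-step routes that fits.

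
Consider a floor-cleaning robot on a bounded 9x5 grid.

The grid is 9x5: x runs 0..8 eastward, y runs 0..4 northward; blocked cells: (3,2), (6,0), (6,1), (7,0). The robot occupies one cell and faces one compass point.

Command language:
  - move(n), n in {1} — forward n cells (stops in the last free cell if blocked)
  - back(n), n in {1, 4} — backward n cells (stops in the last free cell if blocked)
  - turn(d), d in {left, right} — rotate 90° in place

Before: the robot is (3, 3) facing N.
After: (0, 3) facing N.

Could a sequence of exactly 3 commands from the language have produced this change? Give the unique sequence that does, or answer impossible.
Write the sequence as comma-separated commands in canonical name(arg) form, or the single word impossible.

turn(right), back(4), turn(left)

key: order matters: swapping turn(right) and turn(left) lands elsewhere
begin: (3, 3) facing N
t=1 turn(right) ⇒ (3, 3) facing E
t=2 back(4) ⇒ (0, 3) facing E
t=3 turn(left) ⇒ (0, 3) facing N
uniquely the one of 125 3-step routes that fits.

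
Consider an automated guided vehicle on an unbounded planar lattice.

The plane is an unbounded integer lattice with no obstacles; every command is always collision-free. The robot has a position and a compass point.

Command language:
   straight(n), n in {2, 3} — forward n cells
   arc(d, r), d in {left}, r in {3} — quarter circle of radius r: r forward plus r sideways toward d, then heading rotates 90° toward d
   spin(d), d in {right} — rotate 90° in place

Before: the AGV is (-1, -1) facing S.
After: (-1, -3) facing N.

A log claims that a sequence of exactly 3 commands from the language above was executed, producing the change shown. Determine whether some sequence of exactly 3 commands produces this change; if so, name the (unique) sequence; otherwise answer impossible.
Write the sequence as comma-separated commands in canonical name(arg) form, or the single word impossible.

straight(2), spin(right), spin(right)

key: order matters: swapping straight(2) and spin(right) lands elsewhere
from: (-1, -1) facing S
[1] after straight(2): (-1, -3) facing S
[2] after spin(right): (-1, -3) facing W
[3] after spin(right): (-1, -3) facing N
no rival 3-sequence matches.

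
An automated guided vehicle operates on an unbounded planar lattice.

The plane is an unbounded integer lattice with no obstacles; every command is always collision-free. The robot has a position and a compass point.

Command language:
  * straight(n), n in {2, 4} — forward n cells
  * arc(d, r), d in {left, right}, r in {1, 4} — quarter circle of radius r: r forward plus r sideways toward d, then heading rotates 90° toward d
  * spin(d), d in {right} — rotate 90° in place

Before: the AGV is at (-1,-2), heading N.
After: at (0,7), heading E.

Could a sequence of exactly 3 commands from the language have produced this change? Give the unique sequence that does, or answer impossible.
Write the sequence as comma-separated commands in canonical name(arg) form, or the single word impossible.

straight(4), straight(4), arc(right, 1)

key: position moved to (0,7) AND the heading swung to E — translation plus rotation needed
from: at (-1,-2), heading N
1. straight(4) → at (-1,2), heading N
2. straight(4) → at (-1,6), heading N
3. arc(right, 1) → at (0,7), heading E
uniquely the one of 343 3-step routes that fits.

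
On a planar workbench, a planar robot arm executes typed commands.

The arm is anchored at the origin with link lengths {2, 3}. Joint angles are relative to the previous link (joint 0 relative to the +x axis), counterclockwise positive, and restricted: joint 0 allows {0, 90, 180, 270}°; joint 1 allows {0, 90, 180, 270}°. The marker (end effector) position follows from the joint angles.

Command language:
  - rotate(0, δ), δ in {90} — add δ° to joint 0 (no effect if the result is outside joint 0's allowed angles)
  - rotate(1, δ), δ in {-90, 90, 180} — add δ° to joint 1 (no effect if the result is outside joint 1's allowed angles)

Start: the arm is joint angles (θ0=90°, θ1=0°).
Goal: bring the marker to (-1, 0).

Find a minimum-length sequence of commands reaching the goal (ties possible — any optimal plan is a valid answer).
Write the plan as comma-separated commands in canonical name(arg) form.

rotate(0, 90), rotate(0, 90), rotate(0, 90), rotate(1, 180)

from: joint angles (θ0=90°, θ1=0°)
t=1 rotate(0, 90) ⇒ joint angles (θ0=180°, θ1=0°)
t=2 rotate(0, 90) ⇒ joint angles (θ0=270°, θ1=0°)
t=3 rotate(0, 90) ⇒ joint angles (θ0=0°, θ1=0°)
t=4 rotate(1, 180) ⇒ joint angles (θ0=0°, θ1=180°)
shorter routes all fall short; 4 is best.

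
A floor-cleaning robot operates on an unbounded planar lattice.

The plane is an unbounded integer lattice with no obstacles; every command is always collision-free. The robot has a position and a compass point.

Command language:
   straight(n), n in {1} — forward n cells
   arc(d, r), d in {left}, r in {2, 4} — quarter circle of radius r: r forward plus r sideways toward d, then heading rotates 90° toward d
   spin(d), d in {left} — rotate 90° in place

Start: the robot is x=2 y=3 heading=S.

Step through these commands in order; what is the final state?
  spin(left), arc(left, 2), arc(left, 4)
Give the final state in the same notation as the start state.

x=0 y=9 heading=W

begin: x=2 y=3 heading=S
[1] after spin(left): x=2 y=3 heading=E
[2] after arc(left, 2): x=4 y=5 heading=N
[3] after arc(left, 4): x=0 y=9 heading=W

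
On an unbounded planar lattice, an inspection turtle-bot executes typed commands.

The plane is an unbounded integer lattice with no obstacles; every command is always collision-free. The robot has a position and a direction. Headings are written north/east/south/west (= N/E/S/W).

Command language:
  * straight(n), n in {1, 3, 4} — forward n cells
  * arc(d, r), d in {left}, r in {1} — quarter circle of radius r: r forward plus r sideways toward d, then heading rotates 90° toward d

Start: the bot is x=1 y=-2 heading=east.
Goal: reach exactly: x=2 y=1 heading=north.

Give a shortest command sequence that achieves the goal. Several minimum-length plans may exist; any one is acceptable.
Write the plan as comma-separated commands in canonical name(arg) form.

from: x=1 y=-2 heading=east
[1] after arc(left, 1): x=2 y=-1 heading=north
[2] after straight(1): x=2 y=0 heading=north
[3] after straight(1): x=2 y=1 heading=north
shorter routes all fall short; 3 is best.

arc(left, 1), straight(1), straight(1)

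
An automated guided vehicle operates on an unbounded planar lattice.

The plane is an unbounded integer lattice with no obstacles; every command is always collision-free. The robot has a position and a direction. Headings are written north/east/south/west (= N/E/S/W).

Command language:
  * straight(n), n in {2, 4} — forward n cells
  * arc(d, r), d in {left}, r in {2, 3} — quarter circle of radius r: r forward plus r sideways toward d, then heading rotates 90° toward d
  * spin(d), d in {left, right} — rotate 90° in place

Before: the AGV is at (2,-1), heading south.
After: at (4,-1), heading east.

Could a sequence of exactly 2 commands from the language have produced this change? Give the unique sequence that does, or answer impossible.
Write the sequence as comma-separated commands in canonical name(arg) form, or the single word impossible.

key: running straight(2) before spin(left) would end elsewhere — order is forced
initial: at (2,-1), heading south
step 1 (spin(left)): at (2,-1), heading east
step 2 (straight(2)): at (4,-1), heading east
no rival 2-sequence matches.

spin(left), straight(2)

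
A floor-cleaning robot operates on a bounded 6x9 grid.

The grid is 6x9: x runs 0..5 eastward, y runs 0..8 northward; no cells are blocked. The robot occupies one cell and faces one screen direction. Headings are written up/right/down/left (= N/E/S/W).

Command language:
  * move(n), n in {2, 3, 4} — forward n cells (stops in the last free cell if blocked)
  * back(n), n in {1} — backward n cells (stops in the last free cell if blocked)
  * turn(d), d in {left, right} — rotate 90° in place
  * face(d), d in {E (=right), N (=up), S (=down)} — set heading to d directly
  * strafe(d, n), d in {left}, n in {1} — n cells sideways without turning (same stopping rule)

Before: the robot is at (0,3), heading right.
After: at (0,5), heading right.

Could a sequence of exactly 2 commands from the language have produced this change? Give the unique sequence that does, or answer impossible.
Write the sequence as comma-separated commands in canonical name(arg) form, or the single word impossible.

key: heading stays E — no command in the sequence turns
initial: at (0,3), heading right
1. strafe(left, 1) → at (0,4), heading right
2. strafe(left, 1) → at (0,5), heading right
no other 2-command option fits: unique.

strafe(left, 1), strafe(left, 1)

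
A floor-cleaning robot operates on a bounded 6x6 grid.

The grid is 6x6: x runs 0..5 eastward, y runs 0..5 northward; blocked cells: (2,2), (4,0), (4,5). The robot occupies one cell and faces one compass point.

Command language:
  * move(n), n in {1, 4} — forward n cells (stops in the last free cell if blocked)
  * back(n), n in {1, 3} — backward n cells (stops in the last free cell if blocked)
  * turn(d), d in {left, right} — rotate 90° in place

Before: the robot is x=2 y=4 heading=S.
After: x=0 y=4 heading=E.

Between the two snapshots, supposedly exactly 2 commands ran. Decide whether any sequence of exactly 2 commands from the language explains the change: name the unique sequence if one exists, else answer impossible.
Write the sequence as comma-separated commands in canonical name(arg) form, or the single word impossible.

turn(left), back(3)

key: running back(3) before turn(left) would end elsewhere — order is forced
start: x=2 y=4 heading=S
1. turn(left) → x=2 y=4 heading=E
2. back(3) → x=0 y=4 heading=E
no other 2-command option fits: unique.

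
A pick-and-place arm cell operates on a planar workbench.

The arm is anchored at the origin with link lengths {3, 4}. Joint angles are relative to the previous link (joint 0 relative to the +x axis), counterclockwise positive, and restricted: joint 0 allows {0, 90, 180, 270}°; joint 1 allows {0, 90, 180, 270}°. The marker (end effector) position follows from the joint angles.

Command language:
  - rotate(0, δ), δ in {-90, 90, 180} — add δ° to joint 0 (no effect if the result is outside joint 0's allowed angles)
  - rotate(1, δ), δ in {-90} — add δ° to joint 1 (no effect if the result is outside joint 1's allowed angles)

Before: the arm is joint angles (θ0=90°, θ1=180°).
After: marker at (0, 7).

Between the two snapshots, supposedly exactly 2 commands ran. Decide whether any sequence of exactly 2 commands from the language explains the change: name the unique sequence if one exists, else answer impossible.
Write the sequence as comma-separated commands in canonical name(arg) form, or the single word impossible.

rotate(1, -90), rotate(1, -90)

from: joint angles (θ0=90°, θ1=180°)
1. rotate(1, -90) → joint angles (θ0=90°, θ1=90°)
2. rotate(1, -90) → joint angles (θ0=90°, θ1=0°)
no other 2-command option fits: unique.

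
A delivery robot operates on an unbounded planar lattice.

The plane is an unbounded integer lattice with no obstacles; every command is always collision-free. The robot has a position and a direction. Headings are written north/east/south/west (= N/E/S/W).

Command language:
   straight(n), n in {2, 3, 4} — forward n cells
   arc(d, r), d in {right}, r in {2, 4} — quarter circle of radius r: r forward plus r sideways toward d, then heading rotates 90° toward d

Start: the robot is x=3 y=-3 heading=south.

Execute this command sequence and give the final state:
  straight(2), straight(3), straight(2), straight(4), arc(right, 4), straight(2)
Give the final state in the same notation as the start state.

x=-3 y=-18 heading=west

begin: x=3 y=-3 heading=south
[1] after straight(2): x=3 y=-5 heading=south
[2] after straight(3): x=3 y=-8 heading=south
[3] after straight(2): x=3 y=-10 heading=south
[4] after straight(4): x=3 y=-14 heading=south
[5] after arc(right, 4): x=-1 y=-18 heading=west
[6] after straight(2): x=-3 y=-18 heading=west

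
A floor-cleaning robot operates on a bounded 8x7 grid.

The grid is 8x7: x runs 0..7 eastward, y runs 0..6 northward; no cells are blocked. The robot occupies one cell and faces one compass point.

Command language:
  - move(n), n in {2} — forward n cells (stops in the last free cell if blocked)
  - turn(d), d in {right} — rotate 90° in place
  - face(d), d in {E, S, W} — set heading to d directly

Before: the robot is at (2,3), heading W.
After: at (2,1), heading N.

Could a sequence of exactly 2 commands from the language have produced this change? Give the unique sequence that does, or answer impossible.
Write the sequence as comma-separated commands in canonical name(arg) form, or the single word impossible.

every 2-command combo misses the target.

impossible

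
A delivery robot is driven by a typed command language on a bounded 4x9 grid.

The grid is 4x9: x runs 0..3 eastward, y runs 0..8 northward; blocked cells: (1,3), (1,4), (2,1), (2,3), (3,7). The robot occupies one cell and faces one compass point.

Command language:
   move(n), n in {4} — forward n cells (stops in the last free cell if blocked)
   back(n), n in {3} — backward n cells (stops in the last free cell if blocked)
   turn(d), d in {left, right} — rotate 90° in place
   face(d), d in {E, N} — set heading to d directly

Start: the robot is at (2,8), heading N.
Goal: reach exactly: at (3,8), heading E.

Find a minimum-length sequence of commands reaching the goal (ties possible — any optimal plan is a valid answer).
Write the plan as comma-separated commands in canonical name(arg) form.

initial: at (2,8), heading N
1. face(E) → at (2,8), heading E
2. move(4) → at (3,8), heading E
nothing shorter than 2 reaches the goal.

face(E), move(4)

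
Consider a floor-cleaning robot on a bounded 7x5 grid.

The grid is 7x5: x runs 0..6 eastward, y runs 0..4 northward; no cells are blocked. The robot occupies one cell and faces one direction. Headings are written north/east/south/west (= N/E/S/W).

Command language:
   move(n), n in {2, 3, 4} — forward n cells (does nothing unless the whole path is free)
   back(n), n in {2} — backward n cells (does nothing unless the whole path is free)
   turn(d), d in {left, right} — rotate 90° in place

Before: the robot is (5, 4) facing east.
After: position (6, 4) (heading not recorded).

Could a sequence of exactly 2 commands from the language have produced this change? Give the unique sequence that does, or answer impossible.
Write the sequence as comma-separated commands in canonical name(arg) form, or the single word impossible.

back(2), move(3)

key: running move(3) before back(2) would end elsewhere — order is forced
initial: (5, 4) facing east
1. back(2) → (3, 4) facing east
2. move(3) → (6, 4) facing east
uniquely the one of 36 2-step routes that fits.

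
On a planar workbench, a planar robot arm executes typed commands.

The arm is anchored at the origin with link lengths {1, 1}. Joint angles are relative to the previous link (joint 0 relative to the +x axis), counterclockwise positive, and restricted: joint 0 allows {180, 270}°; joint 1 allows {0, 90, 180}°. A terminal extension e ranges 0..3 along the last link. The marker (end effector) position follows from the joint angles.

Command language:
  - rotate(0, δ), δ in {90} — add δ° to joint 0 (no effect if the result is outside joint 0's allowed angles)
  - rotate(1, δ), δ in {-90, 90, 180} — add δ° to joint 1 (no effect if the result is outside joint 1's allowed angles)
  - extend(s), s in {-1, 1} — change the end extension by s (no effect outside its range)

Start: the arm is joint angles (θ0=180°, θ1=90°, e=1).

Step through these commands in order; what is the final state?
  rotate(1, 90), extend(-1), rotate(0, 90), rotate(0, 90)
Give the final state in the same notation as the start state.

joint angles (θ0=270°, θ1=180°, e=0)

from: joint angles (θ0=180°, θ1=90°, e=1)
1. rotate(1, 90) → joint angles (θ0=180°, θ1=180°, e=1)
2. extend(-1) → joint angles (θ0=180°, θ1=180°, e=0)
3. rotate(0, 90) → joint angles (θ0=270°, θ1=180°, e=0)
4. rotate(0, 90) → joint angles (θ0=270°, θ1=180°, e=0)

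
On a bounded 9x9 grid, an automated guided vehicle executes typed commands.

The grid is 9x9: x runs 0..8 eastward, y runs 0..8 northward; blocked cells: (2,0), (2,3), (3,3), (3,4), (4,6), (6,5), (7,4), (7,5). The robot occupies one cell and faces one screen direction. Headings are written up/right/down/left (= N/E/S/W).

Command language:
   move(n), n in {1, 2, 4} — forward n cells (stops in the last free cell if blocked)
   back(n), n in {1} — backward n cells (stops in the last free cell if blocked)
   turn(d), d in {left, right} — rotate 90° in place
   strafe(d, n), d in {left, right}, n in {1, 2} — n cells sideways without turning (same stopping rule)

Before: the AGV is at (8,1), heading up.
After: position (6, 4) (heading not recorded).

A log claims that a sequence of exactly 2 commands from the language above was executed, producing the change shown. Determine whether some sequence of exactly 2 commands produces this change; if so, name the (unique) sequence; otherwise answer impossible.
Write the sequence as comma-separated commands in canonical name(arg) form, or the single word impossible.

strafe(left, 2), move(4)

key: move(4) is stopped early by the blocked cell at (6,5)
from: at (8,1), heading up
1. strafe(left, 2) → at (6,1), heading up
2. move(4) → at (6,4), heading up
uniquely the one of 100 2-step routes that fits.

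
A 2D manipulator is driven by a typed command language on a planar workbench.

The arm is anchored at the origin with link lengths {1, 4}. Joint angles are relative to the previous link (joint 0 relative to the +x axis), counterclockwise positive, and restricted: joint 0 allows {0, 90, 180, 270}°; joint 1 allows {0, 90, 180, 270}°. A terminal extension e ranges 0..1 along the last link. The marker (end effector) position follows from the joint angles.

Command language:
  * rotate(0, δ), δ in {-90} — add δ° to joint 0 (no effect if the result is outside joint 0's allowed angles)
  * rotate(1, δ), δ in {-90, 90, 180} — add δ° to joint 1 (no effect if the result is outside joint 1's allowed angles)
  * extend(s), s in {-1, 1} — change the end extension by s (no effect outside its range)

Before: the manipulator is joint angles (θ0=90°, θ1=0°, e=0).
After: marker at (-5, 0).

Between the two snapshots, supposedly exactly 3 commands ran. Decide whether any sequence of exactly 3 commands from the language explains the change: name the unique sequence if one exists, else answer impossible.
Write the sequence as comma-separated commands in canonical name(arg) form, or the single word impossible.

start: joint angles (θ0=90°, θ1=0°, e=0)
[1] after rotate(0, -90): joint angles (θ0=0°, θ1=0°, e=0)
[2] after rotate(0, -90): joint angles (θ0=270°, θ1=0°, e=0)
[3] after rotate(0, -90): joint angles (θ0=180°, θ1=0°, e=0)
uniquely the one of 216 3-step routes that fits.

rotate(0, -90), rotate(0, -90), rotate(0, -90)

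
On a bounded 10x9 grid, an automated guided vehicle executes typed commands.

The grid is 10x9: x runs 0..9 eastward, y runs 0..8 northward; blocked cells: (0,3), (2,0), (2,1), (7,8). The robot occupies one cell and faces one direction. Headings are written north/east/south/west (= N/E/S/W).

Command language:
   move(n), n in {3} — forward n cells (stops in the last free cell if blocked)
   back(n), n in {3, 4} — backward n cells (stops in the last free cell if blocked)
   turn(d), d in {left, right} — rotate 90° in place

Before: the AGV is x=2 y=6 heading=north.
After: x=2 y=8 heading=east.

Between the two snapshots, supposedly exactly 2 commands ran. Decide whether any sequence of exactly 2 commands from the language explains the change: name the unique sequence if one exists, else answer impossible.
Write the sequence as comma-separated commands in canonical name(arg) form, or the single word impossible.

move(3), turn(right)

key: cell and facing (now E) both changed — the 2 commands mix motion and turning
initial: x=2 y=6 heading=north
step 1 (move(3)): x=2 y=8 heading=north
step 2 (turn(right)): x=2 y=8 heading=east
no other 2-command option fits: unique.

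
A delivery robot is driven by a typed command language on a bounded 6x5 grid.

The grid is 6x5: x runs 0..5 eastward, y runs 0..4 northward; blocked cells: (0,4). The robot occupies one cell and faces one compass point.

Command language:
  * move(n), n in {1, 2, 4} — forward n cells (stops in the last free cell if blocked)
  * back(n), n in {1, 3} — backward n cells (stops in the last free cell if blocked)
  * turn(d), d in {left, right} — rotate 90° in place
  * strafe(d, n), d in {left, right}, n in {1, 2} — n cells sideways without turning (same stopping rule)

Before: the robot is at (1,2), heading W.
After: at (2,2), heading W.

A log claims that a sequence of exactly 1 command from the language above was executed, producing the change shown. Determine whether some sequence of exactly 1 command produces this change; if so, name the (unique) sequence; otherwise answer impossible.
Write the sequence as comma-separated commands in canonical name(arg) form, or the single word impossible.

key: still facing W — the one step turns nothing
initial: at (1,2), heading W
1. back(1) → at (2,2), heading W
no other 1-command option fits: unique.

back(1)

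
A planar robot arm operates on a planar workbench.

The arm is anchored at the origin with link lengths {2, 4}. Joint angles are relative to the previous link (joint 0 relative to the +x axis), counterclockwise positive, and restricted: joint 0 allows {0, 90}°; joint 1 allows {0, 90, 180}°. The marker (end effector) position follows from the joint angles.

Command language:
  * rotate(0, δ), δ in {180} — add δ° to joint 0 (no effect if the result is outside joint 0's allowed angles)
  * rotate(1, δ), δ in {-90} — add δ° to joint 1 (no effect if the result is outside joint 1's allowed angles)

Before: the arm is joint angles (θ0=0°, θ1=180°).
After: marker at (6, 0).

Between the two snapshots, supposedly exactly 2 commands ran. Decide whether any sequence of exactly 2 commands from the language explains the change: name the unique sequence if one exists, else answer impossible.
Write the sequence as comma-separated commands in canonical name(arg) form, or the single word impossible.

start: joint angles (θ0=0°, θ1=180°)
1. rotate(1, -90) → joint angles (θ0=0°, θ1=90°)
2. rotate(1, -90) → joint angles (θ0=0°, θ1=0°)
no other 2-command option fits: unique.

rotate(1, -90), rotate(1, -90)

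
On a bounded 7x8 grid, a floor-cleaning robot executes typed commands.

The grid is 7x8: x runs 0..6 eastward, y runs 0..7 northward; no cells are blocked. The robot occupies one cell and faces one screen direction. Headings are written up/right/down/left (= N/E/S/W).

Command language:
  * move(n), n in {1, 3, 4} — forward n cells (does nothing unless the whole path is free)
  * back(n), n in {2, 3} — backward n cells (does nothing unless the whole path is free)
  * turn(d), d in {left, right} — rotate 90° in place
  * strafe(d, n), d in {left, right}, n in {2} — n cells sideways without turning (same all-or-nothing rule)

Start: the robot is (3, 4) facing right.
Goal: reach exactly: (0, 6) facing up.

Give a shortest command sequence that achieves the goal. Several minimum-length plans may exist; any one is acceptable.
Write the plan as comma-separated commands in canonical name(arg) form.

back(3), strafe(left, 2), turn(left)

from: (3, 4) facing right
[1] after back(3): (0, 4) facing right
[2] after strafe(left, 2): (0, 6) facing right
[3] after turn(left): (0, 6) facing up
shorter routes all fall short; 3 is best.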